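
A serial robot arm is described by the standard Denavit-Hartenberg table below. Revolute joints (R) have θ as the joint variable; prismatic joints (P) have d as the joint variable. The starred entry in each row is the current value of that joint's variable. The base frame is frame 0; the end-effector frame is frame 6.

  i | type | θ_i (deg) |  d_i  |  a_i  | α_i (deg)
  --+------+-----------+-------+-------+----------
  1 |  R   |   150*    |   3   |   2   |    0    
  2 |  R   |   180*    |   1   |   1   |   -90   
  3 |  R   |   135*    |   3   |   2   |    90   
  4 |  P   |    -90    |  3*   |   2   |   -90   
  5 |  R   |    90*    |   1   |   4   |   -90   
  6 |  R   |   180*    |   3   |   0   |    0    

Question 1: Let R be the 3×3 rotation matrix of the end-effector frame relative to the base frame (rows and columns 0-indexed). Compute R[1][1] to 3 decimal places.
End-effector y-axis (col 1 of R) = (-0.6124,0.3536,-0.7071)
R[1][1] = 0.3536

0.354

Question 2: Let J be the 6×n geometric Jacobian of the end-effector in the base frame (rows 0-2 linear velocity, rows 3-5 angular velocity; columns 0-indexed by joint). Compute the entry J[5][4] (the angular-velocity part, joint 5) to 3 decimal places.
axis z_4 = (-0.6124,0.3536,-0.7071); lever o_n−o_4 = (-1.5619,4.3658,2.1213)
cross product → J_v[:, 4] = (3.8371,2.4034,-2.1213)
J_ω[:, 4] = z_4
entry J[5][4] = -0.7071

-0.707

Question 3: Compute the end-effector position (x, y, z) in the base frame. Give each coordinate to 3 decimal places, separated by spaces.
-1.316 5.378 2.586

after link 1: o_1 = (-1.7321, 1.0000, 3.0000)
after link 2: o_2 = (-0.8660, 0.5000, 4.0000)
after link 3: o_3 = (-0.5908, 3.8052, 2.5858)
after link 4: o_4 = (0.2463, 1.0125, 0.4645)
after link 5: o_5 = (-2.8155, 2.7802, 2.5858)
after link 6: o_6 = (-1.3155, 5.3783, 2.5858)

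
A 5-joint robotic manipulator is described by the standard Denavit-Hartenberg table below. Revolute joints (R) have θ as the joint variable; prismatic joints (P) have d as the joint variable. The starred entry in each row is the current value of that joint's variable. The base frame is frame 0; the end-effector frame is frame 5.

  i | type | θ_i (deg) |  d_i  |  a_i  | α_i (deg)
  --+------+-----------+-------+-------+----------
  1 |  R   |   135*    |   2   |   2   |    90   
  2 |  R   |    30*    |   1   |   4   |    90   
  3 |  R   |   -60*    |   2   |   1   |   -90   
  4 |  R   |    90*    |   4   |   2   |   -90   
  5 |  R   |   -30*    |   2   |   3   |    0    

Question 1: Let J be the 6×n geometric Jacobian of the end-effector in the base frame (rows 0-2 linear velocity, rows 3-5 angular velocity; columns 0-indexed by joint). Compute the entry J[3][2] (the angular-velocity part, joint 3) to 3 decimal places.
axis z_2 = (-0.3536,0.3536,-0.8660); lever o_n−o_2 = (0.8648,4.2490,4.3816)
cross product → J_v[:, 2] = (5.2288,0.8001,-1.8080)
J_ω[:, 2] = z_2
entry J[3][2] = -0.3536

-0.354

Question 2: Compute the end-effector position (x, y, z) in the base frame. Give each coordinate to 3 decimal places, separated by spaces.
after link 1: o_1 = (-1.4142, 1.4142, 2.0000)
after link 2: o_2 = (-3.1566, 4.5708, 4.0000)
after link 3: o_3 = (-4.7823, 4.9717, 2.5179)
after link 4: o_4 = (-4.7823, 7.8002, 5.9821)
after link 5: o_5 = (-2.2918, 8.8198, 8.3816)

-2.292 8.820 8.382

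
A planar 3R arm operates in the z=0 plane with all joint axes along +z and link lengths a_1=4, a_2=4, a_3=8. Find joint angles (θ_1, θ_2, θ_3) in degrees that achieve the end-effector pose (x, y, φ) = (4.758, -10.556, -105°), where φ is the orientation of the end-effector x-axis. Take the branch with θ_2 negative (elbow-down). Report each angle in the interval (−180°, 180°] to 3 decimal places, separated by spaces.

wrist centre = target − a_3·(cos φ, sin φ) = (6.8286, -2.8286)
cos θ_2 = (54.6301−4²−4²)/(2·4·4) = 0.7072; θ_2 = -44.9933° (elbow-down)
β = atan2(-2.8286,6.8286) = -22.5008°; ψ = atan2(-2.8281,6.8288) = -22.4966°
θ_1 = β − ψ = -0.0042°
θ_3 = φ − θ_1 − θ_2 = -60.0025° (wrapped to (-180°,180°])

-0.004 -44.993 -60.003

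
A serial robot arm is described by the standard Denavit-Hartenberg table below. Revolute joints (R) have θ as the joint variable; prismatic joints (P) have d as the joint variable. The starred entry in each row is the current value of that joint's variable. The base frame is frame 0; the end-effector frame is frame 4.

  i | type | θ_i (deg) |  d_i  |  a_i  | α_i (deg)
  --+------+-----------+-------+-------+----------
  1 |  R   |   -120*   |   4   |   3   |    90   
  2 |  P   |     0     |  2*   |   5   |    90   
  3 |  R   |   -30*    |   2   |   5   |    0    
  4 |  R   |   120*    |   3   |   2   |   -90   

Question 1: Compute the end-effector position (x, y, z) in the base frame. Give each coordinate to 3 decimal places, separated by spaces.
-7.464 -9.928 -1.000

after link 1: o_1 = (-1.5000, -2.5981, 4.0000)
after link 2: o_2 = (-5.7321, -5.9282, 4.0000)
after link 3: o_3 = (-5.7321, -10.9282, 2.0000)
after link 4: o_4 = (-7.4641, -9.9282, -1.0000)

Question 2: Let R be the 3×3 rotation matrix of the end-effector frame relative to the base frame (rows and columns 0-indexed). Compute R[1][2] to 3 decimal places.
End-effector z-axis (col 2 of R) = (0.5000,0.8660,-0.0000)
R[1][2] = 0.8660

0.866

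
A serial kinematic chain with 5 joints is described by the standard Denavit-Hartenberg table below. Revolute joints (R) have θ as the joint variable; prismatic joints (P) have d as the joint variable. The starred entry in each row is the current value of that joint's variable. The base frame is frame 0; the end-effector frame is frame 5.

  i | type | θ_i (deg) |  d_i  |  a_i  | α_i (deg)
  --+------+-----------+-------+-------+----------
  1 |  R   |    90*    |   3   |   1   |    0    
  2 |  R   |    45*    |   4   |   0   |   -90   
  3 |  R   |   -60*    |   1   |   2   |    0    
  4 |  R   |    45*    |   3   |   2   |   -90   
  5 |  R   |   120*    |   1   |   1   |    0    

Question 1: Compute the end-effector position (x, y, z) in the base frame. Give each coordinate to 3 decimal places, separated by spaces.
-4.131 0.699 8.154

after link 1: o_1 = (0.0000, 1.0000, 3.0000)
after link 2: o_2 = (0.0000, 1.0000, 7.0000)
after link 3: o_3 = (-1.4142, 1.0000, 8.7321)
after link 4: o_4 = (-4.9016, 0.2447, 9.2497)
after link 5: o_5 = (-4.1307, 0.6986, 8.1544)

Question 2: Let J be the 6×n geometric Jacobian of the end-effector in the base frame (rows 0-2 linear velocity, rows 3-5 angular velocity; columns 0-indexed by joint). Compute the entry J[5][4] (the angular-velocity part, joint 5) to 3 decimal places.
axis z_4 = (-0.1830,0.1830,-0.9659); lever o_n−o_4 = (0.7709,0.4539,-1.0953)
cross product → J_v[:, 4] = (0.2380,-0.9451,-0.2241)
J_ω[:, 4] = z_4
entry J[5][4] = -0.9659

-0.966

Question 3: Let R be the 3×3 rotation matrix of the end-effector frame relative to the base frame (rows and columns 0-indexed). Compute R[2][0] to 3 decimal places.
End-effector x-axis (col 0 of R) = (0.9539,0.2709,-0.1294)
R[2][0] = -0.1294

-0.129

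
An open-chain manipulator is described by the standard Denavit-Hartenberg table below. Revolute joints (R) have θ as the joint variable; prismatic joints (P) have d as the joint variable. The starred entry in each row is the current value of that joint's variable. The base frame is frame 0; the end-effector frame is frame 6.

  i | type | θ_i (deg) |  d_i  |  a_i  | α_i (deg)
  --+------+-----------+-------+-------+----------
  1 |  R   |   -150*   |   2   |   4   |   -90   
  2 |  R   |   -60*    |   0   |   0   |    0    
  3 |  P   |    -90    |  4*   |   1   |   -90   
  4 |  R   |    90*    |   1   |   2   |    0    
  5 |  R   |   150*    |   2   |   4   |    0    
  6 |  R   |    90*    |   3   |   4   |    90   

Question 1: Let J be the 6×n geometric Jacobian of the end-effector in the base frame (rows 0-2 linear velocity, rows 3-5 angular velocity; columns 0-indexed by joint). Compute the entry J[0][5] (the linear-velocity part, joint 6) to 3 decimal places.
axis z_5 = (-0.4330,-0.2500,0.8660); lever o_n−o_5 = (2.2990,-0.9821,4.3301)
cross product → J_v[:, 5] = (-0.2321,3.8660,1.0000)
J_ω[:, 5] = z_5
entry J[0][5] = -0.2321

-0.232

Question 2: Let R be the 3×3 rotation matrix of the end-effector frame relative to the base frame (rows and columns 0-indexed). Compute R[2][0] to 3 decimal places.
End-effector x-axis (col 0 of R) = (0.8995,-0.0580,0.4330)
R[2][0] = 0.4330

0.433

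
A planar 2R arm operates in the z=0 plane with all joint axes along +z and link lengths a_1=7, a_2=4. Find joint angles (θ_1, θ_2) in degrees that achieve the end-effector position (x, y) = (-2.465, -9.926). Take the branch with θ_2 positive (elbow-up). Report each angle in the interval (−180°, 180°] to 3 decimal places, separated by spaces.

cos θ_2 = (104.6017−7²−4²)/(2·7·4) = 0.7072; θ_2 = 44.9946° (elbow-up)
β = atan2(-9.9260,-2.4650) = -103.9466°; ψ = atan2(2.8282,9.8287) = 16.0529°
θ_1 = β − ψ = -119.9995°

-119.999 44.995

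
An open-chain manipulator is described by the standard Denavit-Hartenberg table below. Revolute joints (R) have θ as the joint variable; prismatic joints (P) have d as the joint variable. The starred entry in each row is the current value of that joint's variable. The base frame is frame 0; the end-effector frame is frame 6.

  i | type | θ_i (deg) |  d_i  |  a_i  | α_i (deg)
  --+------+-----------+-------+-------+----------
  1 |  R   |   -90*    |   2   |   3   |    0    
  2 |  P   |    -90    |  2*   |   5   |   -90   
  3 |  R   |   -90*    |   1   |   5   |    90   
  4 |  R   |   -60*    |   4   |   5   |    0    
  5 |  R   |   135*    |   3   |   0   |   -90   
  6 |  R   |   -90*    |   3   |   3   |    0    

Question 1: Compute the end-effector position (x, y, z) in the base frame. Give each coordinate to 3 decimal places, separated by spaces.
5.000 -0.446 8.602

after link 1: o_1 = (0.0000, -3.0000, 2.0000)
after link 2: o_2 = (-5.0000, -3.0000, 4.0000)
after link 3: o_3 = (-5.0000, -4.0000, 9.0000)
after link 4: o_4 = (-1.0000, 0.3301, 11.5000)
after link 5: o_5 = (2.0000, 0.3301, 11.5000)
after link 6: o_6 = (5.0000, -0.4463, 8.6022)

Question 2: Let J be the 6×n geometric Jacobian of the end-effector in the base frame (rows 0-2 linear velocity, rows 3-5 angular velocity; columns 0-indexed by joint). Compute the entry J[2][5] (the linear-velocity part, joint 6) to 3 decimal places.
0.776

axis z_5 = (0.0000,-0.2588,-0.9659); lever o_n−o_5 = (3.0000,-0.7765,-2.8978)
cross product → J_v[:, 5] = (-0.0000,-2.8978,0.7765)
J_ω[:, 5] = z_5
entry J[2][5] = 0.7765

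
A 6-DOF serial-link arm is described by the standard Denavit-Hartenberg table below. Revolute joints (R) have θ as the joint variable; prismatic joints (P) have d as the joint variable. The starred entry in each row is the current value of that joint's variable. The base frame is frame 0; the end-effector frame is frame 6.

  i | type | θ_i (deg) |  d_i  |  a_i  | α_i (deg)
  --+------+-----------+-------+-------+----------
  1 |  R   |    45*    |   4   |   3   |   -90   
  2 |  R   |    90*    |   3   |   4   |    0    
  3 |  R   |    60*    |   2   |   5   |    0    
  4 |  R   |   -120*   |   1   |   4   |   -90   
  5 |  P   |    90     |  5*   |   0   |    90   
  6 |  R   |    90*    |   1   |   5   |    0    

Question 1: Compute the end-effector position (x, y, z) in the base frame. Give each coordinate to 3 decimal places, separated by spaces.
-5.657 2.828 -13.660

after link 1: o_1 = (2.1213, 2.1213, 4.0000)
after link 2: o_2 = (0.0000, 4.2426, 0.0000)
after link 3: o_3 = (-4.4761, 2.5950, -2.5000)
after link 4: o_4 = (-2.7337, 5.7516, -4.5000)
after link 5: o_5 = (-4.5015, 3.9838, -8.8301)
after link 6: o_6 = (-5.6569, 2.8284, -13.6603)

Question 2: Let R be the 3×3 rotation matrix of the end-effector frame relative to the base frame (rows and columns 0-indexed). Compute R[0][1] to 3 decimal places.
End-effector y-axis (col 1 of R) = (-0.7071,0.7071,0.0000)
R[0][1] = -0.7071

-0.707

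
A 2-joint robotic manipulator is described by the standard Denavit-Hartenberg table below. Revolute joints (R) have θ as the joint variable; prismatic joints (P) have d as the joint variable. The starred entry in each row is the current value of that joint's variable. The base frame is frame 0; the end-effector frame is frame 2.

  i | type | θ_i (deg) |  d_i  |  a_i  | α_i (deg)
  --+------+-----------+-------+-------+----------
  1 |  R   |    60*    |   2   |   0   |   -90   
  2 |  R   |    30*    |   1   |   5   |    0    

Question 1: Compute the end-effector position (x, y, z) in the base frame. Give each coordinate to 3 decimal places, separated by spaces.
after link 1: o_1 = (0.0000, 0.0000, 2.0000)
after link 2: o_2 = (1.2990, 4.2500, -0.5000)

1.299 4.250 -0.500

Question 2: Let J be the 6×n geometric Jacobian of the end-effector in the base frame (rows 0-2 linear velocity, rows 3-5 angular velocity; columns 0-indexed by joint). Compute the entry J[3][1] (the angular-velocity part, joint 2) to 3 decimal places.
-0.866

axis z_1 = (-0.8660,0.5000,0.0000); lever o_n−o_1 = (1.2990,4.2500,-2.5000)
cross product → J_v[:, 1] = (-1.2500,-2.1651,-4.3301)
J_ω[:, 1] = z_1
entry J[3][1] = -0.8660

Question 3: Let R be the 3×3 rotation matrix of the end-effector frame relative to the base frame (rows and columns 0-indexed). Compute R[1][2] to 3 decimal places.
End-effector z-axis (col 2 of R) = (-0.8660,0.5000,0.0000)
R[1][2] = 0.5000

0.500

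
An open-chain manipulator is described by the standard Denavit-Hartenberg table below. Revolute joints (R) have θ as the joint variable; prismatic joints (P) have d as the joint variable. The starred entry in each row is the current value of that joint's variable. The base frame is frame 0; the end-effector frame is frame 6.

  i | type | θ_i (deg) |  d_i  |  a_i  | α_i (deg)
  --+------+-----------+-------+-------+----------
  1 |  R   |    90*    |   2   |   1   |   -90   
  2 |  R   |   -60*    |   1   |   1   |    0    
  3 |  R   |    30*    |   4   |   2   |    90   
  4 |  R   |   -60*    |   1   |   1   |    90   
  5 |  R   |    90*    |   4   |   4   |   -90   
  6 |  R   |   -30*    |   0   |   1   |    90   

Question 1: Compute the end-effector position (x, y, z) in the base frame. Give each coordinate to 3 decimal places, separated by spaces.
after link 1: o_1 = (0.0000, 1.0000, 2.0000)
after link 2: o_2 = (-1.0000, 1.5000, 2.8660)
after link 3: o_3 = (-5.0000, 3.2321, 3.8660)
after link 4: o_4 = (-4.1340, 3.1651, 4.9821)
after link 5: o_5 = (-2.1340, -1.8349, 6.7141)
after link 6: o_6 = (-1.8840, -2.6429, 7.2476)

-1.884 -2.643 7.248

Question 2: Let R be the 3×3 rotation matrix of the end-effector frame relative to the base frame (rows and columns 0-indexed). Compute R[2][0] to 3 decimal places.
0.533

End-effector x-axis (col 0 of R) = (0.2500,-0.8080,0.5335)
R[2][0] = 0.5335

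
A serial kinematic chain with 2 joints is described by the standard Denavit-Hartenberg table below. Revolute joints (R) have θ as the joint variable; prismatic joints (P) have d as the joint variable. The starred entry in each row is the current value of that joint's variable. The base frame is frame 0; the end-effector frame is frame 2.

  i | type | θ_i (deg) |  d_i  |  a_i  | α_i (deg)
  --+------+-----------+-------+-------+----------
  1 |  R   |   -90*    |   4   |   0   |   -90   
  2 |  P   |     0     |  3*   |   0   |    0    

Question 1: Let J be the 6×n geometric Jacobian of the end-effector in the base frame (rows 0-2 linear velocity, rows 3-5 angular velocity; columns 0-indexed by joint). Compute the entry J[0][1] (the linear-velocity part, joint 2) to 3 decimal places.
1.000

prismatic axis z_1 = (1.0000,0.0000,0.0000)
J_v[:, 1] = z_1; J_ω[:, 1] = (0,0,0)
entry J[0][1] = 1.0000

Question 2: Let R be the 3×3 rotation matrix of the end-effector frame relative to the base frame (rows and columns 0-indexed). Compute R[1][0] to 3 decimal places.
-1.000

End-effector x-axis (col 0 of R) = (0.0000,-1.0000,0.0000)
R[1][0] = -1.0000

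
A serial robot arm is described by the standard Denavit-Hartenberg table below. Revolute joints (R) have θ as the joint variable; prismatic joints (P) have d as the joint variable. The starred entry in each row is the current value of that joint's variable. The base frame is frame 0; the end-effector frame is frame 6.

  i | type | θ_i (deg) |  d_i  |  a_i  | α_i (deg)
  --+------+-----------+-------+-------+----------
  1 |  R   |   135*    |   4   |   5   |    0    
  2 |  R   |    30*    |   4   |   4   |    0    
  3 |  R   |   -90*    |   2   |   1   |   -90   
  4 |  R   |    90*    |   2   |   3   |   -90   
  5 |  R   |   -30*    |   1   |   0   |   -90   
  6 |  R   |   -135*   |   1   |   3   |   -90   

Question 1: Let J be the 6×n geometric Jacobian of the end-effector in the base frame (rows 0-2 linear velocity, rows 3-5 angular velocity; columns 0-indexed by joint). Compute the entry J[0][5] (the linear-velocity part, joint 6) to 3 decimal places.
-1.574

axis z_5 = (0.8365,-0.2241,-0.5000); lever o_n−o_5 = (1.3120,-2.5477,1.3371)
cross product → J_v[:, 5] = (-1.5736,-1.7745,-1.8371)
J_ω[:, 5] = z_5
entry J[0][5] = -1.5736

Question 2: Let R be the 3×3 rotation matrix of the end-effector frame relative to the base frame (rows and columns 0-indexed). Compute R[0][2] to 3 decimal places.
End-effector z-axis (col 2 of R) = (-0.5245,-0.5915,-0.6124)
R[0][2] = -0.5245

-0.525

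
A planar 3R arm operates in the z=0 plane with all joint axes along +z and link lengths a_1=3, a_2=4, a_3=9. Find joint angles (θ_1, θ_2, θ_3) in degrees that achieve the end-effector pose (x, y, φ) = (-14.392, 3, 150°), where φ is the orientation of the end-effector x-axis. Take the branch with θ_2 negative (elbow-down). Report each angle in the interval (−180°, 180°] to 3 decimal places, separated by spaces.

wrist centre = target − a_3·(cos φ, sin φ) = (-6.5978, -1.5000)
cos θ_2 = (45.7806−3²−4²)/(2·3·4) = 0.8659; θ_2 = -30.0192° (elbow-down)
β = atan2(-1.5000,-6.5978) = -167.1916°; ψ = atan2(-2.0012,6.4634) = -17.2032°
θ_1 = β − ψ = -149.9884°
θ_3 = φ − θ_1 − θ_2 = -29.9924° (wrapped to (-180°,180°])

-149.988 -30.019 -29.992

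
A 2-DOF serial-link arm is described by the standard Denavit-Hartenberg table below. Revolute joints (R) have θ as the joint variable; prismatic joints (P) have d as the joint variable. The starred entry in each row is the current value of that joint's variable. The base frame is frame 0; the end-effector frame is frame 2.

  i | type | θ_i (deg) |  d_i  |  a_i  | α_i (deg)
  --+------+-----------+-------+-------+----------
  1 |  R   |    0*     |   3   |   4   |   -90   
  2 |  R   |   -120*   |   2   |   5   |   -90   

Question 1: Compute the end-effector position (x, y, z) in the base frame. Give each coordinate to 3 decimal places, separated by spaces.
1.500 2.000 7.330

after link 1: o_1 = (4.0000, 0.0000, 3.0000)
after link 2: o_2 = (1.5000, 2.0000, 7.3301)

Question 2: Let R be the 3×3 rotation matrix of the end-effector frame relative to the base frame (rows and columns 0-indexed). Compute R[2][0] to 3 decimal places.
End-effector x-axis (col 0 of R) = (-0.5000,-0.0000,0.8660)
R[2][0] = 0.8660

0.866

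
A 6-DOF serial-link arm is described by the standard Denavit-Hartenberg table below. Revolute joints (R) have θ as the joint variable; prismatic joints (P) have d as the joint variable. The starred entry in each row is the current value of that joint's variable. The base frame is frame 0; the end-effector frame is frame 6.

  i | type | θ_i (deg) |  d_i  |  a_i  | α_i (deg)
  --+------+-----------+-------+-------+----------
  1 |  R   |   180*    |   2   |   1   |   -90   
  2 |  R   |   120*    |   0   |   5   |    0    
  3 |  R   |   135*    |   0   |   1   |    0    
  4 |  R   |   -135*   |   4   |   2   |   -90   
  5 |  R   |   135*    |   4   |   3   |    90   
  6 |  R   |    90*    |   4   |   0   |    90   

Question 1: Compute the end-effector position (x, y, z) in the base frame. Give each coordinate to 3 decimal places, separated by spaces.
6.576 0.950 -1.709

after link 1: o_1 = (-1.0000, 0.0000, 2.0000)
after link 2: o_2 = (1.5000, -0.0000, -2.3301)
after link 3: o_3 = (1.7588, -0.0000, -1.3642)
after link 4: o_4 = (2.7588, -4.0000, -3.0963)
after link 5: o_5 = (5.1623, -1.8787, 0.7409)
after link 6: o_6 = (6.5765, 0.9497, -1.7086)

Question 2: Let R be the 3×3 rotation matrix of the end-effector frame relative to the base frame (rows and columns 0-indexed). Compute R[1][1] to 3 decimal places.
End-effector y-axis (col 1 of R) = (0.3536,0.7071,-0.6124)
R[1][1] = 0.7071

0.707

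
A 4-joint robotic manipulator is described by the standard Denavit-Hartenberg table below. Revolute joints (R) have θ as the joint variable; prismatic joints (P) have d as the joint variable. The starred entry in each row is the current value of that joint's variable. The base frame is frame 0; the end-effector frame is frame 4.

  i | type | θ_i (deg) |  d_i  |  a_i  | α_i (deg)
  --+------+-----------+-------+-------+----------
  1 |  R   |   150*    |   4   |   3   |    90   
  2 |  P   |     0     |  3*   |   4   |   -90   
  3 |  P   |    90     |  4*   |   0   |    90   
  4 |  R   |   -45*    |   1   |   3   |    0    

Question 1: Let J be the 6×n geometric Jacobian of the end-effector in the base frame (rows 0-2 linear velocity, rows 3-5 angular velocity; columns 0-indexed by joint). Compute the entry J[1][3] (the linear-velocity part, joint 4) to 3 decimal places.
axis z_3 = (-0.8660,0.5000,0.0000); lever o_n−o_3 = (-1.9267,-1.3371,-2.1213)
cross product → J_v[:, 3] = (-1.0607,-1.8371,2.1213)
J_ω[:, 3] = z_3
entry J[1][3] = -1.8371

-1.837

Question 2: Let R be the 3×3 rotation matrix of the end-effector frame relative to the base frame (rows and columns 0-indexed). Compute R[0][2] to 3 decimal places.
End-effector z-axis (col 2 of R) = (-0.8660,0.5000,0.0000)
R[0][2] = -0.8660

-0.866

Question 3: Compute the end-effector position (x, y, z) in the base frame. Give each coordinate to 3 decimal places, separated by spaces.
-6.489 4.761 5.879

after link 1: o_1 = (-2.5981, 1.5000, 4.0000)
after link 2: o_2 = (-4.5622, 6.0981, 4.0000)
after link 3: o_3 = (-4.5622, 6.0981, 8.0000)
after link 4: o_4 = (-6.4889, 4.7610, 5.8787)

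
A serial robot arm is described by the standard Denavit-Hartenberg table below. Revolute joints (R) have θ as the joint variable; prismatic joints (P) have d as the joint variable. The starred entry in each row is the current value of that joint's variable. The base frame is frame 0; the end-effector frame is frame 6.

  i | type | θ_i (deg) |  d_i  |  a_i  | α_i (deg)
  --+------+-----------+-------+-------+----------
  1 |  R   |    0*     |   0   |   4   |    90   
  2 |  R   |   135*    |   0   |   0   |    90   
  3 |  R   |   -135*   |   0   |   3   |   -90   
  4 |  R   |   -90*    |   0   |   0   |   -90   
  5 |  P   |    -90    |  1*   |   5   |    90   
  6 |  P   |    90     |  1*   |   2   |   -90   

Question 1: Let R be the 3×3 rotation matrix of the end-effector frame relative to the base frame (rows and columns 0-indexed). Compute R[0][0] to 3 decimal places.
End-effector x-axis (col 0 of R) = (0.5000,0.7071,-0.5000)
R[0][0] = 0.5000

0.500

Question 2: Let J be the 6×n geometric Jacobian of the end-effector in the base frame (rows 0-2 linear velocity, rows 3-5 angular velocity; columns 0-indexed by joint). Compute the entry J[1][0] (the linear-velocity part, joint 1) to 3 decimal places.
3.793

axis z_0 = ẑ; lever o_n−o_0 = (3.7929,7.7782,-1.2071)
cross product → J_v[:, 0] = (-7.7782,3.7929,0.0000)
J_ω[:, 0] = z_0
entry J[1][0] = 3.7929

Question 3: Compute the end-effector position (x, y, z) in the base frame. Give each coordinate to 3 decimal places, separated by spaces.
after link 1: o_1 = (4.0000, 0.0000, 0.0000)
after link 2: o_2 = (4.0000, 0.0000, 0.0000)
after link 3: o_3 = (5.5000, 2.1213, -1.5000)
after link 4: o_4 = (5.5000, 2.1213, -1.5000)
after link 5: o_5 = (3.5000, 6.3640, 0.5000)
after link 6: o_6 = (3.7929, 7.7782, -1.2071)

3.793 7.778 -1.207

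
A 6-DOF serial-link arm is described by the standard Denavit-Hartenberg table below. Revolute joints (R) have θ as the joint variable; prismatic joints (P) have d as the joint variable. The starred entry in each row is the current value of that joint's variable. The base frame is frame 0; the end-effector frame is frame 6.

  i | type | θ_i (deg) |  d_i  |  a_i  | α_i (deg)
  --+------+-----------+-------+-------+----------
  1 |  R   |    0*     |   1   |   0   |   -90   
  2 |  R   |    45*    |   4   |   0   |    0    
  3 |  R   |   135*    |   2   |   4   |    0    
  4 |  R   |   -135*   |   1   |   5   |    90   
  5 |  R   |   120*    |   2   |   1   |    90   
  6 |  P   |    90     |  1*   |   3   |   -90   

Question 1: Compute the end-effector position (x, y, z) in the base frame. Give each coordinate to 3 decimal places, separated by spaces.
3.330 8.366 0.741

after link 1: o_1 = (0.0000, 0.0000, 1.0000)
after link 2: o_2 = (0.0000, 4.0000, 1.0000)
after link 3: o_3 = (-4.0000, 6.0000, 1.0000)
after link 4: o_4 = (-0.4645, 7.0000, -2.5355)
after link 5: o_5 = (0.5962, 7.8660, -0.7678)
after link 6: o_6 = (3.3299, 8.3660, 0.7412)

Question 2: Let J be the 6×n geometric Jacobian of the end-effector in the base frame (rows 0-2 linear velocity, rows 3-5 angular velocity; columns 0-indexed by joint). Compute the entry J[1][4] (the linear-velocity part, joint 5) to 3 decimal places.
axis z_4 = (0.7071,0.0000,0.7071); lever o_n−o_4 = (3.7944,1.3660,3.2767)
cross product → J_v[:, 4] = (-0.9659,0.3660,0.9659)
J_ω[:, 4] = z_4
entry J[1][4] = 0.3660

0.366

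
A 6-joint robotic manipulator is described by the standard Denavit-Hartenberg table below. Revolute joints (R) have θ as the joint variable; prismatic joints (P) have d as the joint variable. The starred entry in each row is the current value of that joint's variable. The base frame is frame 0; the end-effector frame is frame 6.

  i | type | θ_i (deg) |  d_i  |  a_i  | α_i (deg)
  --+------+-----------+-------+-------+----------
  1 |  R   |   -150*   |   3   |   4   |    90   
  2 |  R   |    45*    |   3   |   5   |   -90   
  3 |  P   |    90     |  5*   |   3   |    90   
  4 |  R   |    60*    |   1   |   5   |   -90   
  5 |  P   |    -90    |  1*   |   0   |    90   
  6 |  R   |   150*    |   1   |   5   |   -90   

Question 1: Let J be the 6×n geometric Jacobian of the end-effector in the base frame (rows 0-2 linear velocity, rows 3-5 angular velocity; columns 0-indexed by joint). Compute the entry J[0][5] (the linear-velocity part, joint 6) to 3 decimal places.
axis z_5 = (-0.7803,0.1268,-0.6124); lever o_n−o_5 = (1.5543,3.9747,-2.7904)
cross product → J_v[:, 5] = (2.0801,-3.1292,-3.2987)
J_ω[:, 5] = z_5
entry J[0][5] = 2.0801

2.080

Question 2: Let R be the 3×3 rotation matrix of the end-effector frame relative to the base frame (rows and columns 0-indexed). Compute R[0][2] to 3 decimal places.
0.416

End-effector z-axis (col 2 of R) = (0.4160,-0.6258,-0.6597)
R[0][2] = 0.4160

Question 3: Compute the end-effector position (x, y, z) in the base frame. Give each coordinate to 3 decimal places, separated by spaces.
1.253 1.914 11.403

after link 1: o_1 = (-3.4641, -2.0000, 3.0000)
after link 2: o_2 = (-8.0260, -1.1697, 6.5355)
after link 3: o_3 = (-3.4641, -2.0000, 10.0711)
after link 4: o_4 = (-0.1748, -2.9877, 13.8400)
after link 5: o_5 = (-0.3017, -2.0609, 14.1936)
after link 6: o_6 = (1.2526, 1.9138, 11.4032)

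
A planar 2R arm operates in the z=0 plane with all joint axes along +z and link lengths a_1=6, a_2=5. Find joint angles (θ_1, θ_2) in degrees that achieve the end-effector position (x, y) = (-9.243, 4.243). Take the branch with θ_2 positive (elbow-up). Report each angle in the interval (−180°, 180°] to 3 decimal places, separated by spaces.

cos θ_2 = (103.4361−6²−5²)/(2·6·5) = 0.7073; θ_2 = 44.9869° (elbow-up)
β = atan2(4.2430,-9.2430) = 155.3425°; ψ = atan2(3.5347,9.5363) = 20.3377°
θ_1 = β − ψ = 135.0049°

135.005 44.987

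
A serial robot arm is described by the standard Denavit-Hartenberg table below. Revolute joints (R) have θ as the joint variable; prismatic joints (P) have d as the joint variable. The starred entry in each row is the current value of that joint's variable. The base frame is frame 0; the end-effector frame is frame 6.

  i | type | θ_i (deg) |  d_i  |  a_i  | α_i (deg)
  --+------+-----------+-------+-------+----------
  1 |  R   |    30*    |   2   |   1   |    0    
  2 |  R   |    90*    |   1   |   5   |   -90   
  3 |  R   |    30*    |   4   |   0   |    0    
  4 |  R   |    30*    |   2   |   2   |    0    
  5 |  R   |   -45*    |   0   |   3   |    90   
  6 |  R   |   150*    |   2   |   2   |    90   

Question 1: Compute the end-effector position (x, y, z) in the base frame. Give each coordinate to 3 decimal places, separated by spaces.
-9.067 3.705 2.872

after link 1: o_1 = (0.8660, 0.5000, 2.0000)
after link 2: o_2 = (-1.6340, 4.8301, 3.0000)
after link 3: o_3 = (-5.0981, 2.8301, 3.0000)
after link 4: o_4 = (-7.3301, 2.6962, 1.2679)
after link 5: o_5 = (-8.7790, 5.2057, 0.4915)
after link 6: o_6 = (-9.0673, 3.7051, 2.8716)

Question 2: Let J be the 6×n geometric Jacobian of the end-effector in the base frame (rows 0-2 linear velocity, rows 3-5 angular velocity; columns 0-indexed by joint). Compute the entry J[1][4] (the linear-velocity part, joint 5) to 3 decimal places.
1.389

axis z_4 = (-0.8660,-0.5000,0.0000); lever o_n−o_4 = (-1.7372,1.0089,1.6037)
cross product → J_v[:, 4] = (-0.8018,1.3888,-1.7424)
J_ω[:, 4] = z_4
entry J[1][4] = 1.3888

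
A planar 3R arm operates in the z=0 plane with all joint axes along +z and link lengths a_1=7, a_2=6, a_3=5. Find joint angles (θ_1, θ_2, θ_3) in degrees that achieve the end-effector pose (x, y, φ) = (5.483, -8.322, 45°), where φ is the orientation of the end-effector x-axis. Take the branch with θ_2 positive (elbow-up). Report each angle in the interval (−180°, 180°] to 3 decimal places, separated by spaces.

-101.350 45.003 101.346

wrist centre = target − a_3·(cos φ, sin φ) = (1.9475, -11.8575)
cos θ_2 = (144.3937−7²−6²)/(2·7·6) = 0.7071; θ_2 = 45.0031° (elbow-up)
β = atan2(-11.8575,1.9475) = -80.6731°; ψ = atan2(4.2429,11.2424) = 20.6764°
θ_1 = β − ψ = -101.3495°
θ_3 = φ − θ_1 − θ_2 = 101.3464° (wrapped to (-180°,180°])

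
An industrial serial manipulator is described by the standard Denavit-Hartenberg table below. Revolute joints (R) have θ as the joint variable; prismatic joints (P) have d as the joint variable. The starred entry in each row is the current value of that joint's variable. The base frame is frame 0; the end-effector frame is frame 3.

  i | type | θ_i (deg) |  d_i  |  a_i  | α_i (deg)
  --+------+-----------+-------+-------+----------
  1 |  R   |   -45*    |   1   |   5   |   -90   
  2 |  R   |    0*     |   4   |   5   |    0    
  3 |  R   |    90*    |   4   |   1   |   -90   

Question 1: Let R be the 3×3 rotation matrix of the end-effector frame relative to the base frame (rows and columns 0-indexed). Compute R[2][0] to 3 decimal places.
-1.000

End-effector x-axis (col 0 of R) = (0.0000,0.0000,-1.0000)
R[2][0] = -1.0000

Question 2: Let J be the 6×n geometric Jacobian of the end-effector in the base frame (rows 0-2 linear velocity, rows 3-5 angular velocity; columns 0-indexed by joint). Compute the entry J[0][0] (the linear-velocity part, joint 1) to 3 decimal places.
1.414

axis z_0 = ẑ; lever o_n−o_0 = (12.7279,-1.4142,0.0000)
cross product → J_v[:, 0] = (1.4142,12.7279,-0.0000)
J_ω[:, 0] = z_0
entry J[0][0] = 1.4142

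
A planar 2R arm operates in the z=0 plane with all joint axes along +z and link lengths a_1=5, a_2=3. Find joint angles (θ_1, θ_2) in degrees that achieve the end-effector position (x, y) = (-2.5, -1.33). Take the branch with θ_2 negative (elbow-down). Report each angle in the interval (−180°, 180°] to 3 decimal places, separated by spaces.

cos θ_2 = (8.0189−5²−3²)/(2·5·3) = -0.8660; θ_2 = -150.0013° (elbow-down)
β = atan2(-1.3300,-2.5000) = -151.9870°; ψ = atan2(-1.4999,2.4019) = -31.9841°
θ_1 = β − ψ = -120.0029°

-120.003 -150.001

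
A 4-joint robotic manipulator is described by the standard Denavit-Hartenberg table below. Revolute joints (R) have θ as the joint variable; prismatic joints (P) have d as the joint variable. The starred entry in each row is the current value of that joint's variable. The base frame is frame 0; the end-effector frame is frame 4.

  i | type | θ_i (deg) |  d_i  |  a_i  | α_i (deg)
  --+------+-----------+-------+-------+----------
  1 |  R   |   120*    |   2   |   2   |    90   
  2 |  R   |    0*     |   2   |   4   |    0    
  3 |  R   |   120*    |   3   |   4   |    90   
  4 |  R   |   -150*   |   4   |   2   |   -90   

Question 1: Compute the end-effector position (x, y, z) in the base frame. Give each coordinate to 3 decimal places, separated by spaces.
after link 1: o_1 = (-1.0000, 1.7321, 2.0000)
after link 2: o_2 = (-1.2679, 6.1962, 2.0000)
after link 3: o_3 = (2.3301, 5.9641, 5.4641)
after link 4: o_4 = (-0.7010, 9.2141, 5.9641)

-0.701 9.214 5.964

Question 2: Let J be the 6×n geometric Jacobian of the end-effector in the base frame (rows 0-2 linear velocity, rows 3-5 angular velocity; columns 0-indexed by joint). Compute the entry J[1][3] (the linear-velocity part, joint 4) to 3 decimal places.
axis z_3 = (-0.4330,0.7500,0.5000); lever o_n−o_3 = (-3.0311,3.2500,0.5000)
cross product → J_v[:, 3] = (-1.2500,-1.2990,0.8660)
J_ω[:, 3] = z_3
entry J[1][3] = -1.2990

-1.299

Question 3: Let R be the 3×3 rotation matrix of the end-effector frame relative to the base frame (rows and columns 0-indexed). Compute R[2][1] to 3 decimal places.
End-effector y-axis (col 1 of R) = (0.4330,-0.7500,-0.5000)
R[2][1] = -0.5000

-0.500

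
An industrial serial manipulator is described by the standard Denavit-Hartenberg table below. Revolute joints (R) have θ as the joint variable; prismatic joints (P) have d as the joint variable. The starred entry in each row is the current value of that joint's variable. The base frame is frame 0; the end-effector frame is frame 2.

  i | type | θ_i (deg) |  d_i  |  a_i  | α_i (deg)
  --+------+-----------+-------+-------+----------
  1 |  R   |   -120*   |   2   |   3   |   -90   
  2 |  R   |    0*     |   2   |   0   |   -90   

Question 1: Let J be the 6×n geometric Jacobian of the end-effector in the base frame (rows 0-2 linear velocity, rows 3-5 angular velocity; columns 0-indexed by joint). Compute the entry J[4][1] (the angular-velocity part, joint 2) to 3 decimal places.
-0.500

axis z_1 = (0.8660,-0.5000,0.0000); lever o_n−o_1 = (1.7321,-1.0000,0.0000)
cross product → J_v[:, 1] = (0.0000,0.0000,0.0000)
J_ω[:, 1] = z_1
entry J[4][1] = -0.5000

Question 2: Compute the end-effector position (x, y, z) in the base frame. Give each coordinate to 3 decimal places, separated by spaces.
after link 1: o_1 = (-1.5000, -2.5981, 2.0000)
after link 2: o_2 = (0.2321, -3.5981, 2.0000)

0.232 -3.598 2.000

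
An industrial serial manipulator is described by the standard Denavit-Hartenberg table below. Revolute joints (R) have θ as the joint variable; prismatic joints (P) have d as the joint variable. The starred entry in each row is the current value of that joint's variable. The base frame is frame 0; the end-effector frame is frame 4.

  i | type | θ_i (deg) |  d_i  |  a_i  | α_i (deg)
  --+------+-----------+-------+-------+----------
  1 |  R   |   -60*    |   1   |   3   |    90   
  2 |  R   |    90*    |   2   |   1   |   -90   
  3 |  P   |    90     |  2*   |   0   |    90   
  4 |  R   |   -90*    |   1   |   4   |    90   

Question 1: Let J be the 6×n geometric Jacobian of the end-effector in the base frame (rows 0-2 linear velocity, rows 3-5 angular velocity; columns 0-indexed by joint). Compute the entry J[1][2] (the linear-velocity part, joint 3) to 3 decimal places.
prismatic axis z_2 = (-0.5000,0.8660,0.0000)
J_v[:, 2] = z_2; J_ω[:, 2] = (0,0,0)
entry J[1][2] = 0.8660

0.866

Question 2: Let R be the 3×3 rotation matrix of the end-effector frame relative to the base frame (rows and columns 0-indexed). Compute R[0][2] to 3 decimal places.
-0.866

End-effector z-axis (col 2 of R) = (-0.8660,-0.5000,0.0000)
R[0][2] = -0.8660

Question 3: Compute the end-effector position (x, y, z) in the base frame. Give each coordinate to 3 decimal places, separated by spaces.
after link 1: o_1 = (1.5000, -2.5981, 1.0000)
after link 2: o_2 = (-0.2321, -3.5981, 2.0000)
after link 3: o_3 = (-1.2321, -1.8660, 2.0000)
after link 4: o_4 = (0.7679, -5.3301, 3.0000)

0.768 -5.330 3.000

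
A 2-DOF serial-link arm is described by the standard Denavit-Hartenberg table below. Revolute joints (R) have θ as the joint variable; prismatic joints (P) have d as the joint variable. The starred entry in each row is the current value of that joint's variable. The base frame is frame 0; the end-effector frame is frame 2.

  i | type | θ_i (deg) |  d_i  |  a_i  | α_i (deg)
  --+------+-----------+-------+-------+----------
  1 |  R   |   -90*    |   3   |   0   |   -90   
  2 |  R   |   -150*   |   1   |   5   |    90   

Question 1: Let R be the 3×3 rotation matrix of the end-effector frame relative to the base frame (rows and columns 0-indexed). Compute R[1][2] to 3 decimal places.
0.500

End-effector z-axis (col 2 of R) = (0.0000,0.5000,-0.8660)
R[1][2] = 0.5000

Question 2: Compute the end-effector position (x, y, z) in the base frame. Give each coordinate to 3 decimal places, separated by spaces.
after link 1: o_1 = (0.0000, 0.0000, 3.0000)
after link 2: o_2 = (1.0000, 4.3301, 5.5000)

1.000 4.330 5.500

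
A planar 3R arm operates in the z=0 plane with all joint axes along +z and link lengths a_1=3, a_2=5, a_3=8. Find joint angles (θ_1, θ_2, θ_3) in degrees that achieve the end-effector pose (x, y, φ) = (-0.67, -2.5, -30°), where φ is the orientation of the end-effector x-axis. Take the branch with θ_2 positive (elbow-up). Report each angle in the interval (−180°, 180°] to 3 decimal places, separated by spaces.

wrist centre = target − a_3·(cos φ, sin φ) = (-7.5982, 1.5000)
cos θ_2 = (59.9827−3²−5²)/(2·3·5) = 0.8661; θ_2 = 29.9926° (elbow-up)
β = atan2(1.5000,-7.5982) = 168.8325°; ψ = atan2(2.4994,7.3304) = 18.8277°
θ_1 = β − ψ = 150.0049°
θ_3 = φ − θ_1 − θ_2 = 150.0025° (wrapped to (-180°,180°])

150.005 29.993 150.003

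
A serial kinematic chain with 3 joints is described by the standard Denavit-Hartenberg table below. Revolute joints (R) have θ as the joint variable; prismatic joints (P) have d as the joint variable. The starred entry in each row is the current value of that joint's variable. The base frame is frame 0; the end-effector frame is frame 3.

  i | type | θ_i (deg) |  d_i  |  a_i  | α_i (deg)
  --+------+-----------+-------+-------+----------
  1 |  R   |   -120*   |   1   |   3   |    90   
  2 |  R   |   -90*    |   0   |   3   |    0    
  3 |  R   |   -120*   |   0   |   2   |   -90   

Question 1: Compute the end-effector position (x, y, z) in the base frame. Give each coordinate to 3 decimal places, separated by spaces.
after link 1: o_1 = (-1.5000, -2.5981, 1.0000)
after link 2: o_2 = (-1.5000, -2.5981, -2.0000)
after link 3: o_3 = (-0.6340, -1.0981, -1.0000)

-0.634 -1.098 -1.000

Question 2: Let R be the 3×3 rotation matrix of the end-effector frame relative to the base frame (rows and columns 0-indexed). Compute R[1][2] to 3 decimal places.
0.433

End-effector z-axis (col 2 of R) = (0.2500,0.4330,-0.8660)
R[1][2] = 0.4330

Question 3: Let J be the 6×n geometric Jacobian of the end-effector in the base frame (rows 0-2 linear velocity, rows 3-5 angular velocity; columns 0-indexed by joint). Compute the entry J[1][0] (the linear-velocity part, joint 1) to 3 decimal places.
-0.634

axis z_0 = ẑ; lever o_n−o_0 = (-0.6340,-1.0981,-1.0000)
cross product → J_v[:, 0] = (1.0981,-0.6340,0.0000)
J_ω[:, 0] = z_0
entry J[1][0] = -0.6340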